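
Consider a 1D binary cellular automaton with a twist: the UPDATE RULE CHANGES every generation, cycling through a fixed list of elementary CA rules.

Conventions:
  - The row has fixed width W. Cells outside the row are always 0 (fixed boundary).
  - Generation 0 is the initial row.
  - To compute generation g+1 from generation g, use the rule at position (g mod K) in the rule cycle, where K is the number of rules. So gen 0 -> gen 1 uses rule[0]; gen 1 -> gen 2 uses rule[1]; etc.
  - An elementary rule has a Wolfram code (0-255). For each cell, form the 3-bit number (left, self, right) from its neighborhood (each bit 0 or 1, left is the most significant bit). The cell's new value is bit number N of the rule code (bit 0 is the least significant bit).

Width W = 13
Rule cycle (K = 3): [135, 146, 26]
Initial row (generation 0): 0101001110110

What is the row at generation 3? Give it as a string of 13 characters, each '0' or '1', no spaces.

Answer: 0000000101000

Derivation:
Gen 0: 0101001110110
Gen 1 (rule 135): 1101010100000
Gen 2 (rule 146): 0000000010000
Gen 3 (rule 26): 0000000101000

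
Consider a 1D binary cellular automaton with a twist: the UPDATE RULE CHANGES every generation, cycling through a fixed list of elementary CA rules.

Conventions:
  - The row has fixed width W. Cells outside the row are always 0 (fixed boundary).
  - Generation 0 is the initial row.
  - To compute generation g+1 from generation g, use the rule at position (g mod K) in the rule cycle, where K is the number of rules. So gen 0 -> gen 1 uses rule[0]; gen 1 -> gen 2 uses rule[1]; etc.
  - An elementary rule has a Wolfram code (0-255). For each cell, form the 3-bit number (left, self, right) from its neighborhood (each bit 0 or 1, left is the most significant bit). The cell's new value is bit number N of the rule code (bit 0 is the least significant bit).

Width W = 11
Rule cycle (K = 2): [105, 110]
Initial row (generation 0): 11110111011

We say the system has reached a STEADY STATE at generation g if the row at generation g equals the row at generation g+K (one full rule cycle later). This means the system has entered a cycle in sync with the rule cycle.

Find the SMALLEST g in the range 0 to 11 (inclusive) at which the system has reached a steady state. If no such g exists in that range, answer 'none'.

Answer: none

Derivation:
Gen 0: 11110111011
Gen 1 (rule 105): 10011101111
Gen 2 (rule 110): 10110111001
Gen 3 (rule 105): 01111101000
Gen 4 (rule 110): 11000111000
Gen 5 (rule 105): 11010101011
Gen 6 (rule 110): 11111111111
Gen 7 (rule 105): 10000000001
Gen 8 (rule 110): 10000000011
Gen 9 (rule 105): 00111111011
Gen 10 (rule 110): 01100001111
Gen 11 (rule 105): 01101101001
Gen 12 (rule 110): 11111111011
Gen 13 (rule 105): 10000001111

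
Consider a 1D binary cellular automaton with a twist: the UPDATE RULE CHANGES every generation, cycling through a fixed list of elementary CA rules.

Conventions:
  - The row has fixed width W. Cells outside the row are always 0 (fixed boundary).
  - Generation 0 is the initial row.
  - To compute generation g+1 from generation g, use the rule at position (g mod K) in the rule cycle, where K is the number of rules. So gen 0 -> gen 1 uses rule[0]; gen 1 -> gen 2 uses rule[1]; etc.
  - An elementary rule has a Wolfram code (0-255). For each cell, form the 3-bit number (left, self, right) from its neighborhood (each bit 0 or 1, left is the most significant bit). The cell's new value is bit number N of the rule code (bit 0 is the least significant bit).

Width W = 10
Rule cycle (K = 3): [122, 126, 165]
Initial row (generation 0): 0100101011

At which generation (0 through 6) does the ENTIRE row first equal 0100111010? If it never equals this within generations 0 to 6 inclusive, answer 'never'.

Answer: never

Derivation:
Gen 0: 0100101011
Gen 1 (rule 122): 1011010111
Gen 2 (rule 126): 1111111101
Gen 3 (rule 165): 0111111011
Gen 4 (rule 122): 1100001111
Gen 5 (rule 126): 1110011001
Gen 6 (rule 165): 0100000001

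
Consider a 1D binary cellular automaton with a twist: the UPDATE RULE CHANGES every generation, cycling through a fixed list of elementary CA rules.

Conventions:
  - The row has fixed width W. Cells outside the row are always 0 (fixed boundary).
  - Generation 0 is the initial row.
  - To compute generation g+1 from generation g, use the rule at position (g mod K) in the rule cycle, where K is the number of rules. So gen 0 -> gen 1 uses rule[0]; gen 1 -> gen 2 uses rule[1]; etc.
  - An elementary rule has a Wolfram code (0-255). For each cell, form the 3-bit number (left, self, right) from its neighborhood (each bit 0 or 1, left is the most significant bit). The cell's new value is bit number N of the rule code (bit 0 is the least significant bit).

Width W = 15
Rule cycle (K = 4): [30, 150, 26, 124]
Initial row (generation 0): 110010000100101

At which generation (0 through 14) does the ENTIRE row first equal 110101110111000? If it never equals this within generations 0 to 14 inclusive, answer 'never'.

Gen 0: 110010000100101
Gen 1 (rule 30): 101111001111101
Gen 2 (rule 150): 100110110111001
Gen 3 (rule 26): 011100100100110
Gen 4 (rule 124): 010110110110111
Gen 5 (rule 30): 110100100100100
Gen 6 (rule 150): 000111111111110
Gen 7 (rule 26): 001100000000001
Gen 8 (rule 124): 001110000000001
Gen 9 (rule 30): 011001000000011
Gen 10 (rule 150): 100111100000100
Gen 11 (rule 26): 011100010001010
Gen 12 (rule 124): 010110011001111
Gen 13 (rule 30): 110101110111000
Gen 14 (rule 150): 000100100010100

Answer: 13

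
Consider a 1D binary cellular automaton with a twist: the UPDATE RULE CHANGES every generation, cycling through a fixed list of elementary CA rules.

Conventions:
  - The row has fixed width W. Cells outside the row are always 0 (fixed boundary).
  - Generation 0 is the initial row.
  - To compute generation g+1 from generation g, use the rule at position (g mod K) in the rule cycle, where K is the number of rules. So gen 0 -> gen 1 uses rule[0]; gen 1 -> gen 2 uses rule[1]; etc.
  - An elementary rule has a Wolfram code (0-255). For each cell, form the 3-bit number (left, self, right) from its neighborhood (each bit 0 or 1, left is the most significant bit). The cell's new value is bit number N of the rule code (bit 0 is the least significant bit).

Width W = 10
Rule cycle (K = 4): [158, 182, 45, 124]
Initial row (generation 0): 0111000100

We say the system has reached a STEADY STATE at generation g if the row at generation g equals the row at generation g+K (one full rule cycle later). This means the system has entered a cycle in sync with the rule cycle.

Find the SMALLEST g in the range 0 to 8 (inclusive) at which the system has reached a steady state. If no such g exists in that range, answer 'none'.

Answer: none

Derivation:
Gen 0: 0111000100
Gen 1 (rule 158): 1110101110
Gen 2 (rule 182): 0101110101
Gen 3 (rule 45): 0111001111
Gen 4 (rule 124): 0101101001
Gen 5 (rule 158): 1101001111
Gen 6 (rule 182): 0011110110
Gen 7 (rule 45): 1010001100
Gen 8 (rule 124): 1111001110
Gen 9 (rule 158): 1110111101
Gen 10 (rule 182): 0101011011
Gen 11 (rule 45): 0111110110
Gen 12 (rule 124): 0100011111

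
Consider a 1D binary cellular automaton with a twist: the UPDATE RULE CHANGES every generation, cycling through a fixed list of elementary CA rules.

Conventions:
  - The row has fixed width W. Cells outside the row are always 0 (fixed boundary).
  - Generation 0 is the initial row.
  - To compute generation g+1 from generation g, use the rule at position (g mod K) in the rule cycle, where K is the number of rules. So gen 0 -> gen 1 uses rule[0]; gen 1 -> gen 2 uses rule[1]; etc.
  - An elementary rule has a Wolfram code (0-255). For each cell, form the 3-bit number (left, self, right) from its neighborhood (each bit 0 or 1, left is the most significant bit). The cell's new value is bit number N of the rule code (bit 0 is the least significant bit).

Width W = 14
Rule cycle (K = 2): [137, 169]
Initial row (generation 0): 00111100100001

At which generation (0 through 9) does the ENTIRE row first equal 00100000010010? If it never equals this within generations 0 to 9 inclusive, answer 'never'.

Gen 0: 00111100100001
Gen 1 (rule 137): 10111000001100
Gen 2 (rule 169): 01110011101001
Gen 3 (rule 137): 01100011000000
Gen 4 (rule 169): 01001010011111
Gen 5 (rule 137): 00000000011110
Gen 6 (rule 169): 11111111011100
Gen 7 (rule 137): 11111110011001
Gen 8 (rule 169): 11111100010000
Gen 9 (rule 137): 11111001000111

Answer: never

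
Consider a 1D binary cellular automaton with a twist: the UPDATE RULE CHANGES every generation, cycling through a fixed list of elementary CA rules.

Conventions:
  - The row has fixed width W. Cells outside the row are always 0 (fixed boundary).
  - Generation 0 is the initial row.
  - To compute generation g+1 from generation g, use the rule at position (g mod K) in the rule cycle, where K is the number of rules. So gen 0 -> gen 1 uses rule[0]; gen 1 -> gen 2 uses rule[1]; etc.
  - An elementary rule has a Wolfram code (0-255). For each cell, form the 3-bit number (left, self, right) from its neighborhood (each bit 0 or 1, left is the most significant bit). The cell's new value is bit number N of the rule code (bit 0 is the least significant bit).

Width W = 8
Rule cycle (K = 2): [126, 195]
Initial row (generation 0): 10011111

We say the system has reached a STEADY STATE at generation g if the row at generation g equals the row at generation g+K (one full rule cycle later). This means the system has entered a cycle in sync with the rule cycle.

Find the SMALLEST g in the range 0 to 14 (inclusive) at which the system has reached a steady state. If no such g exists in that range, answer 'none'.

Answer: none

Derivation:
Gen 0: 10011111
Gen 1 (rule 126): 11110001
Gen 2 (rule 195): 01110110
Gen 3 (rule 126): 11011111
Gen 4 (rule 195): 01001111
Gen 5 (rule 126): 11111001
Gen 6 (rule 195): 01111010
Gen 7 (rule 126): 11001111
Gen 8 (rule 195): 01010111
Gen 9 (rule 126): 11111101
Gen 10 (rule 195): 01111100
Gen 11 (rule 126): 11000110
Gen 12 (rule 195): 01011010
Gen 13 (rule 126): 11111111
Gen 14 (rule 195): 01111111
Gen 15 (rule 126): 11000001
Gen 16 (rule 195): 01011110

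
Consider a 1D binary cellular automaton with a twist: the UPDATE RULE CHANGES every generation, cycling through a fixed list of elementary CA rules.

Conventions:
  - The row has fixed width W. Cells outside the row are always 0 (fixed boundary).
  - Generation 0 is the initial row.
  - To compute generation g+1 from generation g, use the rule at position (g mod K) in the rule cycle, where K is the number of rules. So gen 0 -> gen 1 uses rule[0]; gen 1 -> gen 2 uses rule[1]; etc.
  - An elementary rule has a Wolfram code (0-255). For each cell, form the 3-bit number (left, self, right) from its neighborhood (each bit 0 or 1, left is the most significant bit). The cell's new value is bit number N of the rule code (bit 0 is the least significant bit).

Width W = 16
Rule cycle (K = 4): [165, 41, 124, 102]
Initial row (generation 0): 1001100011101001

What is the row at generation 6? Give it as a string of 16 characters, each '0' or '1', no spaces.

Gen 0: 1001100011101001
Gen 1 (rule 165): 1000001001011001
Gen 2 (rule 41): 0011100000110000
Gen 3 (rule 124): 0010110000111000
Gen 4 (rule 102): 0111010001001000
Gen 5 (rule 165): 0010110101001011
Gen 6 (rule 41): 1001101010000110

Answer: 1001101010000110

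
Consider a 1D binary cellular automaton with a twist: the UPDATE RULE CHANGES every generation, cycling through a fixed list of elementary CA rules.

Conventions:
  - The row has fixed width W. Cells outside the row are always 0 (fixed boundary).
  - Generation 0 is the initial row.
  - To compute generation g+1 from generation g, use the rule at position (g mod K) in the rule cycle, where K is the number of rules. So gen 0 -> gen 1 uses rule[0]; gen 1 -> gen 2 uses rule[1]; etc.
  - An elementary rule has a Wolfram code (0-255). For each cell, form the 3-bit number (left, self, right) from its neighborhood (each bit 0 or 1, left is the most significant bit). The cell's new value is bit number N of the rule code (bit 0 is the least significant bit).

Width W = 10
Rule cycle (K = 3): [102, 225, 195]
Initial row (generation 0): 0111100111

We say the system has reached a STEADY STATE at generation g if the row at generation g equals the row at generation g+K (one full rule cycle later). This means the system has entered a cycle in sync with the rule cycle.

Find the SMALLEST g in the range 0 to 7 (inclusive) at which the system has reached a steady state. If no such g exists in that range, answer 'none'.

Answer: none

Derivation:
Gen 0: 0111100111
Gen 1 (rule 102): 1000101001
Gen 2 (rule 225): 0010010000
Gen 3 (rule 195): 1100100111
Gen 4 (rule 102): 0101101001
Gen 5 (rule 225): 0010110000
Gen 6 (rule 195): 1100010111
Gen 7 (rule 102): 0100111001
Gen 8 (rule 225): 0000011000
Gen 9 (rule 195): 1111101011
Gen 10 (rule 102): 0000111101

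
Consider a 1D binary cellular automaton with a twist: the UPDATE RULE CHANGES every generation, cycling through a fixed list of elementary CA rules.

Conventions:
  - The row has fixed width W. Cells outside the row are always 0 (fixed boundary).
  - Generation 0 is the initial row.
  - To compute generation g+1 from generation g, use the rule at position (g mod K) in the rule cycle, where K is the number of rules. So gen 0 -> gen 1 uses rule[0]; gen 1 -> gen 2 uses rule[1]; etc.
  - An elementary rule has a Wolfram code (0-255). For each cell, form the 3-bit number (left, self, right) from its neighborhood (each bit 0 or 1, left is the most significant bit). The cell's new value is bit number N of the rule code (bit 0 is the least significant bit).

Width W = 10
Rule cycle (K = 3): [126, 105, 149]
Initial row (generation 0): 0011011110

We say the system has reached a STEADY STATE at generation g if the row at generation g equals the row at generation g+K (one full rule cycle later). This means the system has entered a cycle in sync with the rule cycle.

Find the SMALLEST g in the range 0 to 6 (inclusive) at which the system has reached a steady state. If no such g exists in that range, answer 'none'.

Gen 0: 0011011110
Gen 1 (rule 126): 0111110011
Gen 2 (rule 105): 0100010011
Gen 3 (rule 149): 0111011000
Gen 4 (rule 126): 1101111100
Gen 5 (rule 105): 1111000101
Gen 6 (rule 149): 0110110101
Gen 7 (rule 126): 1111111111
Gen 8 (rule 105): 1000000001
Gen 9 (rule 149): 1111111101

Answer: none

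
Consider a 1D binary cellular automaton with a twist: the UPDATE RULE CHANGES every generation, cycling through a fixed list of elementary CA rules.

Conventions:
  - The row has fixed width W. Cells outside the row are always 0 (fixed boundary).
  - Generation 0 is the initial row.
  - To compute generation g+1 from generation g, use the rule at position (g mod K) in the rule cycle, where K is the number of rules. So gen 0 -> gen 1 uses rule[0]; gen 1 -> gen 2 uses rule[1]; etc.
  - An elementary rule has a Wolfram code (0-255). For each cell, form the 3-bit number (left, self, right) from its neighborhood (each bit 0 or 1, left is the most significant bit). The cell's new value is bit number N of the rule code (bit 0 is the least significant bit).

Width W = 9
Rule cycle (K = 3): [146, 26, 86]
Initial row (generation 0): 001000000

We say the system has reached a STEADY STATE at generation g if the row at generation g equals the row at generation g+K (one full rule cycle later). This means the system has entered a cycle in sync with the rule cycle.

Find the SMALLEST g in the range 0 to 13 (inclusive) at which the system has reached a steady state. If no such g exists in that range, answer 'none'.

Answer: 10

Derivation:
Gen 0: 001000000
Gen 1 (rule 146): 010100000
Gen 2 (rule 26): 100010000
Gen 3 (rule 86): 110111000
Gen 4 (rule 146): 000010100
Gen 5 (rule 26): 000100010
Gen 6 (rule 86): 001110111
Gen 7 (rule 146): 010100010
Gen 8 (rule 26): 100010101
Gen 9 (rule 86): 110110101
Gen 10 (rule 146): 000000000
Gen 11 (rule 26): 000000000
Gen 12 (rule 86): 000000000
Gen 13 (rule 146): 000000000
Gen 14 (rule 26): 000000000
Gen 15 (rule 86): 000000000
Gen 16 (rule 146): 000000000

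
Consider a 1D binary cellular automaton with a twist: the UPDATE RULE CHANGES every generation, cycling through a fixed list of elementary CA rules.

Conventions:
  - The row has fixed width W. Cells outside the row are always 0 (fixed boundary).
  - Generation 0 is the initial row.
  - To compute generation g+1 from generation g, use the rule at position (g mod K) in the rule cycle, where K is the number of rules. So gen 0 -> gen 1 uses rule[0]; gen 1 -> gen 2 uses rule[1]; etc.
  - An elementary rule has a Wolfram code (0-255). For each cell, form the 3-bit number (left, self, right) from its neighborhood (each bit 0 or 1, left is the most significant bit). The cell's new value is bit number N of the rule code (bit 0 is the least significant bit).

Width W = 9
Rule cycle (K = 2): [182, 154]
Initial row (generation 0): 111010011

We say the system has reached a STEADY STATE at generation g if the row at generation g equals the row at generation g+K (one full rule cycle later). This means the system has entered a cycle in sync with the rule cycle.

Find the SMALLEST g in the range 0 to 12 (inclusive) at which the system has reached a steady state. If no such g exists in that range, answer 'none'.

Answer: none

Derivation:
Gen 0: 111010011
Gen 1 (rule 182): 010111100
Gen 2 (rule 154): 100111010
Gen 3 (rule 182): 111010111
Gen 4 (rule 154): 110000110
Gen 5 (rule 182): 001001001
Gen 6 (rule 154): 010110110
Gen 7 (rule 182): 111001001
Gen 8 (rule 154): 110110110
Gen 9 (rule 182): 001001001
Gen 10 (rule 154): 010110110
Gen 11 (rule 182): 111001001
Gen 12 (rule 154): 110110110
Gen 13 (rule 182): 001001001
Gen 14 (rule 154): 010110110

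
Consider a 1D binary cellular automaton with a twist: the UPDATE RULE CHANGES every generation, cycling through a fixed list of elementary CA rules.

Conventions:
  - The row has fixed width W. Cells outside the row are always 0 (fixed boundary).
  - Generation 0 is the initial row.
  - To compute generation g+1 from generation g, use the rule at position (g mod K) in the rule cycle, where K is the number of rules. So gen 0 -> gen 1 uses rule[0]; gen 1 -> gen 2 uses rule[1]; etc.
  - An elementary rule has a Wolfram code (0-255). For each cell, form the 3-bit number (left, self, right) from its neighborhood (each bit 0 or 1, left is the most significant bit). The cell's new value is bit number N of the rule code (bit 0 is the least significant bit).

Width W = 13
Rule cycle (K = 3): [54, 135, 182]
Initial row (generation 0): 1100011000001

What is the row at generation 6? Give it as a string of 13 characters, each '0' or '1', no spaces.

Answer: 1111001011101

Derivation:
Gen 0: 1100011000001
Gen 1 (rule 54): 0010100100011
Gen 2 (rule 135): 1110101101100
Gen 3 (rule 182): 0101110010010
Gen 4 (rule 54): 1110001111111
Gen 5 (rule 135): 0100110111110
Gen 6 (rule 182): 1111001011101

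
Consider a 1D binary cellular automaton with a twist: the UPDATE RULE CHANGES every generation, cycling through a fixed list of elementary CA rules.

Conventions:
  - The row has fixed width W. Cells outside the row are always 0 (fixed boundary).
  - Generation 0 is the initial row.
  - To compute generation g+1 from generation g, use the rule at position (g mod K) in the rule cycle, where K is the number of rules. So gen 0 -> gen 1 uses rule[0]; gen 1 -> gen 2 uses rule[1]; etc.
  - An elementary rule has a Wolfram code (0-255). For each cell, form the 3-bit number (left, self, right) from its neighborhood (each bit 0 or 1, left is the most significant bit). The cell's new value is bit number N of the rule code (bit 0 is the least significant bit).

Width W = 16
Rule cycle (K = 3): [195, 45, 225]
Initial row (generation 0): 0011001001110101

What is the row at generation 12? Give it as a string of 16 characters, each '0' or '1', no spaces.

Gen 0: 0011001001110101
Gen 1 (rule 195): 1101010010110000
Gen 2 (rule 45): 1011110011100111
Gen 3 (rule 225): 0101110001100011
Gen 4 (rule 195): 1000110110101101
Gen 5 (rule 45): 1010101101111011
Gen 6 (rule 225): 0101010110111101
Gen 7 (rule 195): 1000000010011100
Gen 8 (rule 45): 1011111010010001
Gen 9 (rule 225): 0101111100000100
Gen 10 (rule 195): 1000111101111001
Gen 11 (rule 45): 1010100011000001
Gen 12 (rule 225): 0101001001011100

Answer: 0101001001011100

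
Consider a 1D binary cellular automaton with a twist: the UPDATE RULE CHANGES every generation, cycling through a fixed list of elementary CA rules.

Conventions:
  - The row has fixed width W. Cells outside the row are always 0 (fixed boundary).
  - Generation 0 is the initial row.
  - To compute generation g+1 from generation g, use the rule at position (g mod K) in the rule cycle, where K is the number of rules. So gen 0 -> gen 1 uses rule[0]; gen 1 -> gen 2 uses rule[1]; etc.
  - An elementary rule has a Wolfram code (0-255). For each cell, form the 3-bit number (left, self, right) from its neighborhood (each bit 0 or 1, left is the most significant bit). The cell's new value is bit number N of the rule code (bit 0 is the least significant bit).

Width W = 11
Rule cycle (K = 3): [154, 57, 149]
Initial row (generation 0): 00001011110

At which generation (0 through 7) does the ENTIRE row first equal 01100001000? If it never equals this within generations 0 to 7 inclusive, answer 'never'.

Gen 0: 00001011110
Gen 1 (rule 154): 00010011101
Gen 2 (rule 57): 11001010010
Gen 3 (rule 149): 00101011011
Gen 4 (rule 154): 01000010010
Gen 5 (rule 57): 00111001001
Gen 6 (rule 149): 10010101101
Gen 7 (rule 154): 01100001000

Answer: 7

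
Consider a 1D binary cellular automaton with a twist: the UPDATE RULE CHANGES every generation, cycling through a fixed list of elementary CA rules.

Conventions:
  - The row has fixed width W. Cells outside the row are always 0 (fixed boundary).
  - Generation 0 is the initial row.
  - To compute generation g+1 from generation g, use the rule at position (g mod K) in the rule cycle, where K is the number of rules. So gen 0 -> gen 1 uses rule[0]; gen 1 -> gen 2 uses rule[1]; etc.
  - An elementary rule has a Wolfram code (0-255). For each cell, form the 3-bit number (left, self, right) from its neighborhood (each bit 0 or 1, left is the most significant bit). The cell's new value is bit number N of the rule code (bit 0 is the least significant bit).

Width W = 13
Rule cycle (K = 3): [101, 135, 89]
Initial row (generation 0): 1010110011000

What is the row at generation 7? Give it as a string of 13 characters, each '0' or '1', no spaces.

Answer: 1001000011111

Derivation:
Gen 0: 1010110011000
Gen 1 (rule 101): 1111010001011
Gen 2 (rule 135): 0110010111000
Gen 3 (rule 89): 0111000101111
Gen 4 (rule 101): 0001010110001
Gen 5 (rule 135): 1111010000111
Gen 6 (rule 89): 1001001110101
Gen 7 (rule 101): 1001000011111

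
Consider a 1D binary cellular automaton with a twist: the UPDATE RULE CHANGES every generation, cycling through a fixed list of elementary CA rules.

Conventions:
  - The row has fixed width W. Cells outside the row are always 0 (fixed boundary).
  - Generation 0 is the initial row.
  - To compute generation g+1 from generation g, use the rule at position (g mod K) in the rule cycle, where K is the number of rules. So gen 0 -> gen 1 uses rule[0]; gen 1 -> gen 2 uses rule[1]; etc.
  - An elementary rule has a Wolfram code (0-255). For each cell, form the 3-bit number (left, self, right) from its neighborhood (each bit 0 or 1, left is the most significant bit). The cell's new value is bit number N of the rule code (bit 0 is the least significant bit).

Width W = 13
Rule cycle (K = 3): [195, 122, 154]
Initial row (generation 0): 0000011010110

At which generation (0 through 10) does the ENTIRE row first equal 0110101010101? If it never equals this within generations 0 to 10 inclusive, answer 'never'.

Answer: never

Derivation:
Gen 0: 0000011010110
Gen 1 (rule 195): 1111101000010
Gen 2 (rule 122): 1000110100101
Gen 3 (rule 154): 0101100011000
Gen 4 (rule 195): 1000101101011
Gen 5 (rule 122): 0101011110111
Gen 6 (rule 154): 1000011100110
Gen 7 (rule 195): 0011101101010
Gen 8 (rule 122): 0110111110101
Gen 9 (rule 154): 1100111100000
Gen 10 (rule 195): 0101011101111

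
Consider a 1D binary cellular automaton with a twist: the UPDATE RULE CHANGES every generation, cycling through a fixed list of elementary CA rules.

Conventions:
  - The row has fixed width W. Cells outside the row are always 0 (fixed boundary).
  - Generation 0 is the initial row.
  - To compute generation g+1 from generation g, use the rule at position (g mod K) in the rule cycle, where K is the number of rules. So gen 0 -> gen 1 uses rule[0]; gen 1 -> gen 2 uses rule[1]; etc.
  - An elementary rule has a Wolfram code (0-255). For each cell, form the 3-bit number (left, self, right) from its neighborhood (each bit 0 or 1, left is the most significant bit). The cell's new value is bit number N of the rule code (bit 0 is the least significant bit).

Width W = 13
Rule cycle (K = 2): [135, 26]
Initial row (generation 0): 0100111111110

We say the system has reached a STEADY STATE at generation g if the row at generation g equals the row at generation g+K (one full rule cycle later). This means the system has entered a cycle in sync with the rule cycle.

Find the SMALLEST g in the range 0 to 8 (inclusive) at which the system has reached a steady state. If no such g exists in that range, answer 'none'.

Answer: none

Derivation:
Gen 0: 0100111111110
Gen 1 (rule 135): 1101011111100
Gen 2 (rule 26): 1000010000010
Gen 3 (rule 135): 1011110111110
Gen 4 (rule 26): 0010000100001
Gen 5 (rule 135): 1110111101111
Gen 6 (rule 26): 1000100001000
Gen 7 (rule 135): 1011101111011
Gen 8 (rule 26): 0010001000010
Gen 9 (rule 135): 1110111011110
Gen 10 (rule 26): 1000100010001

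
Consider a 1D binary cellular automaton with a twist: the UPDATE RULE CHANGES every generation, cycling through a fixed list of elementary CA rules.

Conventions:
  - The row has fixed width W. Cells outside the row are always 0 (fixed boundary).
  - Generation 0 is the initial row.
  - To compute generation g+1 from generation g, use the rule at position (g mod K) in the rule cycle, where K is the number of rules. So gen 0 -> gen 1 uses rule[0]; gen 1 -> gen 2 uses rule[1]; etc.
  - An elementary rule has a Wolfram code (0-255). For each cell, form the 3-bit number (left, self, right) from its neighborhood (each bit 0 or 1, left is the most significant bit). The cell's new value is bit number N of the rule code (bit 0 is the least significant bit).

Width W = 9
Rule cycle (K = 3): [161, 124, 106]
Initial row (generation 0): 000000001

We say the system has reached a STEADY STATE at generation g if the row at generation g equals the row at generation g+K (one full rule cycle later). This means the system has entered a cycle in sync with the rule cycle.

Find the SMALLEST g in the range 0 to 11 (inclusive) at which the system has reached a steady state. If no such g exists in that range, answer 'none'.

Gen 0: 000000001
Gen 1 (rule 161): 111111100
Gen 2 (rule 124): 100000110
Gen 3 (rule 106): 000001110
Gen 4 (rule 161): 111100100
Gen 5 (rule 124): 100110110
Gen 6 (rule 106): 001111110
Gen 7 (rule 161): 100111100
Gen 8 (rule 124): 110100110
Gen 9 (rule 106): 111001110
Gen 10 (rule 161): 010000100
Gen 11 (rule 124): 011000110
Gen 12 (rule 106): 111001110
Gen 13 (rule 161): 010000100
Gen 14 (rule 124): 011000110

Answer: 9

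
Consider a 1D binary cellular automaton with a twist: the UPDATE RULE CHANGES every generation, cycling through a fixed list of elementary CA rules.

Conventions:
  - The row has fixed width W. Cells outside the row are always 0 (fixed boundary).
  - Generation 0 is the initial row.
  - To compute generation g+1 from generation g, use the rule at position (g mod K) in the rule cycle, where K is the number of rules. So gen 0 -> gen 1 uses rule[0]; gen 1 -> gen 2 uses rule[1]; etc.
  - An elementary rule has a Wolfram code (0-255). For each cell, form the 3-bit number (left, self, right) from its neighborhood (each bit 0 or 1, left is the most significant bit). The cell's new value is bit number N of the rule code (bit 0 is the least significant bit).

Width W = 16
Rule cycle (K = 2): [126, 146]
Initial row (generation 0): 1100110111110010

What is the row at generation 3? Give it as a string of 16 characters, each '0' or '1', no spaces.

Gen 0: 1100110111110010
Gen 1 (rule 126): 1111111100011111
Gen 2 (rule 146): 0111111010101110
Gen 3 (rule 126): 1100001111111011

Answer: 1100001111111011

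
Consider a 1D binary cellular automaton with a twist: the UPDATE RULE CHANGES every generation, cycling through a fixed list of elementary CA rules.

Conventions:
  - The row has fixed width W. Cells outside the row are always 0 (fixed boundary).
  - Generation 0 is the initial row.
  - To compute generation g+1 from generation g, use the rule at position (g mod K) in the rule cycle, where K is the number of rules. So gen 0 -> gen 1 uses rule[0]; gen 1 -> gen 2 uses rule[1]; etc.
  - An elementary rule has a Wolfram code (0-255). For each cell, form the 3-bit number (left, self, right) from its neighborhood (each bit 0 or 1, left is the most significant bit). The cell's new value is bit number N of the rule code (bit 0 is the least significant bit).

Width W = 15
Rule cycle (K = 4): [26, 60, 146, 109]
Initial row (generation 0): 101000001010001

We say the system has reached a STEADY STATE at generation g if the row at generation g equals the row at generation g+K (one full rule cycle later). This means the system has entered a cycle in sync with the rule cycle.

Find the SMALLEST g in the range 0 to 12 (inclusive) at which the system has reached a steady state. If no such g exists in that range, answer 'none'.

Gen 0: 101000001010001
Gen 1 (rule 26): 000100010001010
Gen 2 (rule 60): 000110011001111
Gen 3 (rule 146): 001001100110110
Gen 4 (rule 109): 101001100111110
Gen 5 (rule 26): 000111011100001
Gen 6 (rule 60): 000100110010001
Gen 7 (rule 146): 001011001101010
Gen 8 (rule 109): 101111001111110
Gen 9 (rule 26): 001000111000001
Gen 10 (rule 60): 001100100100001
Gen 11 (rule 146): 010011011010010
Gen 12 (rule 109): 010011111110010
Gen 13 (rule 26): 101110000001101
Gen 14 (rule 60): 111001000001011
Gen 15 (rule 146): 010110100010000
Gen 16 (rule 109): 011111101010111

Answer: none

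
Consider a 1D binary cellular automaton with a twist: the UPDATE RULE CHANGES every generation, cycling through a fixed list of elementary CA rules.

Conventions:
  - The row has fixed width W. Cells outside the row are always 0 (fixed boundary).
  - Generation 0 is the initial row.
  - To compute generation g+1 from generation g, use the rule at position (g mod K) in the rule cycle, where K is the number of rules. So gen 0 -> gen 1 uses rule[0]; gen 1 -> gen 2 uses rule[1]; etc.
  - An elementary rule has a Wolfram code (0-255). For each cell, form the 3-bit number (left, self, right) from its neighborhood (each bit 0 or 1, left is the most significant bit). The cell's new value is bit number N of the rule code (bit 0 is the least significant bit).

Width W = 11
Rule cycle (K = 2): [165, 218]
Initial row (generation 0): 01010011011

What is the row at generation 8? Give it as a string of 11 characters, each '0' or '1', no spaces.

Gen 0: 01010011011
Gen 1 (rule 165): 01110000100
Gen 2 (rule 218): 11111001010
Gen 3 (rule 165): 01110001110
Gen 4 (rule 218): 11111011111
Gen 5 (rule 165): 01110101110
Gen 6 (rule 218): 11110001111
Gen 7 (rule 165): 01100100110
Gen 8 (rule 218): 11111011111

Answer: 11111011111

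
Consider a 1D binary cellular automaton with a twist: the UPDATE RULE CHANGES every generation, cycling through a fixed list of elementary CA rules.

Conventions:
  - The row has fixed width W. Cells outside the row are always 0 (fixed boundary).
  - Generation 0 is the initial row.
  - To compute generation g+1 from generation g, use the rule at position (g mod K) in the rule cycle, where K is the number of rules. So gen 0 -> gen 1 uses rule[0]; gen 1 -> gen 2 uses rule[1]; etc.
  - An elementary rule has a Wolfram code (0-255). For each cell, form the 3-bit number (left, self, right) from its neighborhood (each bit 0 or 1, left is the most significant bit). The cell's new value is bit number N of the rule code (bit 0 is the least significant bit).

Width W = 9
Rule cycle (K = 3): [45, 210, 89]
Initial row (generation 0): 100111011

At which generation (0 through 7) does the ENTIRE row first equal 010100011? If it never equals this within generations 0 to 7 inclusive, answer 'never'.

Gen 0: 100111011
Gen 1 (rule 45): 100100110
Gen 2 (rule 210): 011011011
Gen 3 (rule 89): 011011011
Gen 4 (rule 45): 010110110
Gen 5 (rule 210): 100010011
Gen 6 (rule 89): 011001011
Gen 7 (rule 45): 010001110

Answer: never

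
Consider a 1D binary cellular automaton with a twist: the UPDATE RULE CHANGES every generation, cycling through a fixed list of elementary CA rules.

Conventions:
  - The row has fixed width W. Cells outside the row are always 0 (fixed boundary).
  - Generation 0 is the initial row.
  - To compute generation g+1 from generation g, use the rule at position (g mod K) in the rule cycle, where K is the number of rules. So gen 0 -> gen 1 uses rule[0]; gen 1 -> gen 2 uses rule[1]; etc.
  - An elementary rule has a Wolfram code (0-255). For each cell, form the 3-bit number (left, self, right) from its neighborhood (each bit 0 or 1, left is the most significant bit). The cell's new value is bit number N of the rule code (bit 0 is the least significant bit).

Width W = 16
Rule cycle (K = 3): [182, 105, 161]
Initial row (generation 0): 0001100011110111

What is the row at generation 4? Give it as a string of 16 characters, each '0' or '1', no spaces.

Answer: 0101011110011111

Derivation:
Gen 0: 0001100011110111
Gen 1 (rule 182): 0010010101101010
Gen 2 (rule 105): 1000001011110100
Gen 3 (rule 161): 0011100101101001
Gen 4 (rule 182): 0101011110011111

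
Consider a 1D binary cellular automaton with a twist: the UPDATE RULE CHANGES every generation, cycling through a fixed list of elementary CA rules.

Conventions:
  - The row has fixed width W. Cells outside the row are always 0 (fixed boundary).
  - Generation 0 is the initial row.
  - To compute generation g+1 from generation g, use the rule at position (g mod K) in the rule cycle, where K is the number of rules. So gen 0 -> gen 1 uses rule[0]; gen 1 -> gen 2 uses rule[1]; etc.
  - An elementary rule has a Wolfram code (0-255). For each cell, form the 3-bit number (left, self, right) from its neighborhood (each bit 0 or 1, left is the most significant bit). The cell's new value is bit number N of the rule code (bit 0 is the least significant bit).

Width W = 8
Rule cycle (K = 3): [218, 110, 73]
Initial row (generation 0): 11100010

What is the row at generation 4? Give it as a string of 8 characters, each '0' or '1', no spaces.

Answer: 00101010

Derivation:
Gen 0: 11100010
Gen 1 (rule 218): 11110101
Gen 2 (rule 110): 10011111
Gen 3 (rule 73): 00010001
Gen 4 (rule 218): 00101010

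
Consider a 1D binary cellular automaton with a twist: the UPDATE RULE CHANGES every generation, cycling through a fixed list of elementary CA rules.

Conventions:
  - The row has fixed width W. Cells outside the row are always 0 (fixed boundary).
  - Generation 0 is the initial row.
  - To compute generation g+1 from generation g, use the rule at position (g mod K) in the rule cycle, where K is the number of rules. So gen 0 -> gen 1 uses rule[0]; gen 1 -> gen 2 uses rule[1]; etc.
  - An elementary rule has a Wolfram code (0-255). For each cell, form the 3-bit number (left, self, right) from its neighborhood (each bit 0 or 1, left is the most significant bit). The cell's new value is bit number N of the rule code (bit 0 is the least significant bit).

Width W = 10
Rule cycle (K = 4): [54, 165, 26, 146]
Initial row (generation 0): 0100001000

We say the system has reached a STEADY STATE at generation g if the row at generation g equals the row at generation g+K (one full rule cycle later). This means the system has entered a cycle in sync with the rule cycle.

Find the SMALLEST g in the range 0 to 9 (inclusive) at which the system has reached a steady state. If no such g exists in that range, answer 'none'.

Answer: none

Derivation:
Gen 0: 0100001000
Gen 1 (rule 54): 1110011100
Gen 2 (rule 165): 0100001001
Gen 3 (rule 26): 1010010110
Gen 4 (rule 146): 0001100001
Gen 5 (rule 54): 0010010011
Gen 6 (rule 165): 1010010000
Gen 7 (rule 26): 0001101000
Gen 8 (rule 146): 0010000100
Gen 9 (rule 54): 0111001110
Gen 10 (rule 165): 0010000100
Gen 11 (rule 26): 0101001010
Gen 12 (rule 146): 1000110001
Gen 13 (rule 54): 1101001011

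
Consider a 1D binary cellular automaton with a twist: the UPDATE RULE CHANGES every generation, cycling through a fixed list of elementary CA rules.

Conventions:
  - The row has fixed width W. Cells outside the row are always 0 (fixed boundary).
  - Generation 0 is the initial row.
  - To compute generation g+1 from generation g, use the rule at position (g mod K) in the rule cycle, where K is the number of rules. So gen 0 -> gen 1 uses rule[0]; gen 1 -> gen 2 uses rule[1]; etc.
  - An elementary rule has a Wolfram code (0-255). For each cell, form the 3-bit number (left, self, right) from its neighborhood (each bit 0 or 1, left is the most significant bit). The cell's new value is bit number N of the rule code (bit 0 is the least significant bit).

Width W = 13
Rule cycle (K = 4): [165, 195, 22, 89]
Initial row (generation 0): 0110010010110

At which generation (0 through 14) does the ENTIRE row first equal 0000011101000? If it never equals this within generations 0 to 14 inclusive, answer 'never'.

Gen 0: 0110010010110
Gen 1 (rule 165): 0000010011000
Gen 2 (rule 195): 1111100101011
Gen 3 (rule 22): 0000011101000
Gen 4 (rule 89): 1111010100111
Gen 5 (rule 165): 0110111100010
Gen 6 (rule 195): 1010011101100
Gen 7 (rule 22): 1011100000010
Gen 8 (rule 89): 0010111111001
Gen 9 (rule 165): 1011011110001
Gen 10 (rule 195): 0001001110110
Gen 11 (rule 22): 0011110000001
Gen 12 (rule 89): 1010011111100
Gen 13 (rule 165): 1110001111001
Gen 14 (rule 195): 0110110111010

Answer: 3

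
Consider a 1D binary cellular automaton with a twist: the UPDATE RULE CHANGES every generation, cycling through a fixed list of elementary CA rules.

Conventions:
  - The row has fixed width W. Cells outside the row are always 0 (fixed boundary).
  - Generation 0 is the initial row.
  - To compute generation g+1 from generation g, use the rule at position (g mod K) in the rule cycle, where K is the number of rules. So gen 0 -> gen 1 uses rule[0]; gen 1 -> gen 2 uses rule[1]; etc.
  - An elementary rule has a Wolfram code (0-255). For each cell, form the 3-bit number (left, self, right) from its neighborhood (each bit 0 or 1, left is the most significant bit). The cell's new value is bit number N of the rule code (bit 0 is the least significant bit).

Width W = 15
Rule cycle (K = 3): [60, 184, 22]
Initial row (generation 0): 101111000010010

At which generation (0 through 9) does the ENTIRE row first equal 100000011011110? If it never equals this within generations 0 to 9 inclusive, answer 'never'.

Answer: never

Derivation:
Gen 0: 101111000010010
Gen 1 (rule 60): 111000100011011
Gen 2 (rule 184): 110100010010110
Gen 3 (rule 22): 000110111110001
Gen 4 (rule 60): 000101100001001
Gen 5 (rule 184): 000011010000100
Gen 6 (rule 22): 000100011001110
Gen 7 (rule 60): 000110010101001
Gen 8 (rule 184): 000101001010100
Gen 9 (rule 22): 001101111010110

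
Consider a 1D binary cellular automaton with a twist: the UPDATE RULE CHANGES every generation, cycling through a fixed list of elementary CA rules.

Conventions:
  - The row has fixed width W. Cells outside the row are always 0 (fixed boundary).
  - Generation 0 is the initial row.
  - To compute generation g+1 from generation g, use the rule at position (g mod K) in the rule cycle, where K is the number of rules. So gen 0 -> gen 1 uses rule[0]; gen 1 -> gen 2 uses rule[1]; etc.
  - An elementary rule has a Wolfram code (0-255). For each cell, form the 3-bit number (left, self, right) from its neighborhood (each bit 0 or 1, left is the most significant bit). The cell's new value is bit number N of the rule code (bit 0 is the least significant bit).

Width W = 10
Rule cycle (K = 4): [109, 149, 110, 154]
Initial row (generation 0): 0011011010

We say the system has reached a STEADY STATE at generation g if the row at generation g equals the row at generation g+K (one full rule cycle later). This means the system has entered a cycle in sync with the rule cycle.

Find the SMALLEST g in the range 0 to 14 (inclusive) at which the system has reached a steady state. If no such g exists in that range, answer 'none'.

Gen 0: 0011011010
Gen 1 (rule 109): 1011111110
Gen 2 (rule 149): 1001111101
Gen 3 (rule 110): 1011000111
Gen 4 (rule 154): 0010101110
Gen 5 (rule 109): 1011111010
Gen 6 (rule 149): 1001110011
Gen 7 (rule 110): 1011010111
Gen 8 (rule 154): 0010000110
Gen 9 (rule 109): 1010110110
Gen 10 (rule 149): 1010000001
Gen 11 (rule 110): 1110000011
Gen 12 (rule 154): 1101000110
Gen 13 (rule 109): 1111010110
Gen 14 (rule 149): 0110010001
Gen 15 (rule 110): 1110110011
Gen 16 (rule 154): 1100101110
Gen 17 (rule 109): 1100111010
Gen 18 (rule 149): 0010010011

Answer: none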